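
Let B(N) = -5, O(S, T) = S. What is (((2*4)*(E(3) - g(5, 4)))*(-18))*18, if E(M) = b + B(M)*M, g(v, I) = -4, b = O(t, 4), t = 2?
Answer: 23328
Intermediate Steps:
b = 2
E(M) = 2 - 5*M
(((2*4)*(E(3) - g(5, 4)))*(-18))*18 = (((2*4)*((2 - 5*3) - 1*(-4)))*(-18))*18 = ((8*((2 - 15) + 4))*(-18))*18 = ((8*(-13 + 4))*(-18))*18 = ((8*(-9))*(-18))*18 = -72*(-18)*18 = 1296*18 = 23328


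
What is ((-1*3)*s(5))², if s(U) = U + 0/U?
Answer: 225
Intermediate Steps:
s(U) = U (s(U) = U + 0 = U)
((-1*3)*s(5))² = (-1*3*5)² = (-3*5)² = (-15)² = 225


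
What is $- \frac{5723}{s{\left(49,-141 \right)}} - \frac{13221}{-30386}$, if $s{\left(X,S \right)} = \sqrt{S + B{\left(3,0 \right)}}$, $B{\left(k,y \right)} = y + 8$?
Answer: $\frac{13221}{30386} + \frac{5723 i \sqrt{133}}{133} \approx 0.4351 + 496.25 i$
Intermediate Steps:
$B{\left(k,y \right)} = 8 + y$
$s{\left(X,S \right)} = \sqrt{8 + S}$ ($s{\left(X,S \right)} = \sqrt{S + \left(8 + 0\right)} = \sqrt{S + 8} = \sqrt{8 + S}$)
$- \frac{5723}{s{\left(49,-141 \right)}} - \frac{13221}{-30386} = - \frac{5723}{\sqrt{8 - 141}} - \frac{13221}{-30386} = - \frac{5723}{\sqrt{-133}} - - \frac{13221}{30386} = - \frac{5723}{i \sqrt{133}} + \frac{13221}{30386} = - 5723 \left(- \frac{i \sqrt{133}}{133}\right) + \frac{13221}{30386} = \frac{5723 i \sqrt{133}}{133} + \frac{13221}{30386} = \frac{13221}{30386} + \frac{5723 i \sqrt{133}}{133}$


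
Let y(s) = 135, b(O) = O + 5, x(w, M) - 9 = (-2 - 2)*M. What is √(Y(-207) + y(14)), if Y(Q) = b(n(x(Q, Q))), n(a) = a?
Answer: √977 ≈ 31.257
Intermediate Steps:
x(w, M) = 9 - 4*M (x(w, M) = 9 + (-2 - 2)*M = 9 - 4*M)
b(O) = 5 + O
Y(Q) = 14 - 4*Q (Y(Q) = 5 + (9 - 4*Q) = 14 - 4*Q)
√(Y(-207) + y(14)) = √((14 - 4*(-207)) + 135) = √((14 + 828) + 135) = √(842 + 135) = √977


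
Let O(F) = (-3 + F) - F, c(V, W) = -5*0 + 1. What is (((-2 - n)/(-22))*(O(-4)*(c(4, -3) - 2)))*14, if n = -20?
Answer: -378/11 ≈ -34.364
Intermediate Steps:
c(V, W) = 1 (c(V, W) = 0 + 1 = 1)
O(F) = -3
(((-2 - n)/(-22))*(O(-4)*(c(4, -3) - 2)))*14 = (((-2 - 1*(-20))/(-22))*(-3*(1 - 2)))*14 = (((-2 + 20)*(-1/22))*(-3*(-1)))*14 = ((18*(-1/22))*3)*14 = -9/11*3*14 = -27/11*14 = -378/11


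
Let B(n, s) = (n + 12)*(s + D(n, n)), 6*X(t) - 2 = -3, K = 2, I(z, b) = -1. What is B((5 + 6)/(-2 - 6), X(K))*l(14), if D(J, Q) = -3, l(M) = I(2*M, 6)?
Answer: 1615/48 ≈ 33.646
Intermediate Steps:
l(M) = -1
X(t) = -1/6 (X(t) = 1/3 + (1/6)*(-3) = 1/3 - 1/2 = -1/6)
B(n, s) = (-3 + s)*(12 + n) (B(n, s) = (n + 12)*(s - 3) = (12 + n)*(-3 + s) = (-3 + s)*(12 + n))
B((5 + 6)/(-2 - 6), X(K))*l(14) = (-36 - 3*(5 + 6)/(-2 - 6) + 12*(-1/6) + ((5 + 6)/(-2 - 6))*(-1/6))*(-1) = (-36 - 33/(-8) - 2 + (11/(-8))*(-1/6))*(-1) = (-36 - 33*(-1)/8 - 2 + (11*(-1/8))*(-1/6))*(-1) = (-36 - 3*(-11/8) - 2 - 11/8*(-1/6))*(-1) = (-36 + 33/8 - 2 + 11/48)*(-1) = -1615/48*(-1) = 1615/48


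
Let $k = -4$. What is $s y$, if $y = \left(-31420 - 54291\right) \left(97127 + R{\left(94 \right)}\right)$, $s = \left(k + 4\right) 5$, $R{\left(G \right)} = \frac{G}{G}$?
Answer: $0$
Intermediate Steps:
$R{\left(G \right)} = 1$
$s = 0$ ($s = \left(-4 + 4\right) 5 = 0 \cdot 5 = 0$)
$y = -8324938008$ ($y = \left(-31420 - 54291\right) \left(97127 + 1\right) = \left(-85711\right) 97128 = -8324938008$)
$s y = 0 \left(-8324938008\right) = 0$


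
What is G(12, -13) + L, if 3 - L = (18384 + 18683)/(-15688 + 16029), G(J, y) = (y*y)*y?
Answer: -785221/341 ≈ -2302.7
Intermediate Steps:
G(J, y) = y³ (G(J, y) = y²*y = y³)
L = -36044/341 (L = 3 - (18384 + 18683)/(-15688 + 16029) = 3 - 37067/341 = -36044/341 ≈ -105.70)
G(12, -13) + L = (-13)³ - 36044/341 = -2197 - 36044/341 = -785221/341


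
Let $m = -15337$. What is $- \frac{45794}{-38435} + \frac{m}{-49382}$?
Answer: $\frac{2850876903}{1897997170} \approx 1.502$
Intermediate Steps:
$- \frac{45794}{-38435} + \frac{m}{-49382} = - \frac{45794}{-38435} - \frac{15337}{-49382} = \left(-45794\right) \left(- \frac{1}{38435}\right) - - \frac{15337}{49382} = \frac{45794}{38435} + \frac{15337}{49382} = \frac{2850876903}{1897997170}$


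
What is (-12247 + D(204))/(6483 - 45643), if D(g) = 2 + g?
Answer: 12041/39160 ≈ 0.30748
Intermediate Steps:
(-12247 + D(204))/(6483 - 45643) = (-12247 + (2 + 204))/(6483 - 45643) = (-12247 + 206)/(-39160) = -12041*(-1/39160) = 12041/39160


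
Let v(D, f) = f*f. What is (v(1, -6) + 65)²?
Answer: 10201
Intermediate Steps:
v(D, f) = f²
(v(1, -6) + 65)² = ((-6)² + 65)² = (36 + 65)² = 101² = 10201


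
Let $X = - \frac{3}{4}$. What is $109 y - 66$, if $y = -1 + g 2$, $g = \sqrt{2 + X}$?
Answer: $-175 + 109 \sqrt{5} \approx 68.731$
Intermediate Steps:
$X = - \frac{3}{4}$ ($X = \left(-3\right) \frac{1}{4} = - \frac{3}{4} \approx -0.75$)
$g = \frac{\sqrt{5}}{2}$ ($g = \sqrt{2 - \frac{3}{4}} = \sqrt{\frac{5}{4}} = \frac{\sqrt{5}}{2} \approx 1.118$)
$y = -1 + \sqrt{5}$ ($y = -1 + \frac{\sqrt{5}}{2} \cdot 2 = -1 + \sqrt{5} \approx 1.2361$)
$109 y - 66 = 109 \left(-1 + \sqrt{5}\right) - 66 = \left(-109 + 109 \sqrt{5}\right) - 66 = -175 + 109 \sqrt{5}$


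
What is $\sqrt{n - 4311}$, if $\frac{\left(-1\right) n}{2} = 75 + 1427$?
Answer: $i \sqrt{7315} \approx 85.528 i$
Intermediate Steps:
$n = -3004$ ($n = - 2 \left(75 + 1427\right) = \left(-2\right) 1502 = -3004$)
$\sqrt{n - 4311} = \sqrt{-3004 - 4311} = \sqrt{-7315} = i \sqrt{7315}$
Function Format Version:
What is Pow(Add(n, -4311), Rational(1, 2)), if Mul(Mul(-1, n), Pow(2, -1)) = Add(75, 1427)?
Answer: Mul(I, Pow(7315, Rational(1, 2))) ≈ Mul(85.528, I)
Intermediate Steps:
n = -3004 (n = Mul(-2, Add(75, 1427)) = Mul(-2, 1502) = -3004)
Pow(Add(n, -4311), Rational(1, 2)) = Pow(Add(-3004, -4311), Rational(1, 2)) = Pow(-7315, Rational(1, 2)) = Mul(I, Pow(7315, Rational(1, 2)))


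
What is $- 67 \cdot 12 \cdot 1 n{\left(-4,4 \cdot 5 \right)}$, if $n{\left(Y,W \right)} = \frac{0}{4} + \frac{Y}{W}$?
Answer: $\frac{804}{5} \approx 160.8$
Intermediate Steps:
$n{\left(Y,W \right)} = \frac{Y}{W}$ ($n{\left(Y,W \right)} = 0 \cdot \frac{1}{4} + \frac{Y}{W} = 0 + \frac{Y}{W} = \frac{Y}{W}$)
$- 67 \cdot 12 \cdot 1 n{\left(-4,4 \cdot 5 \right)} = - 67 \cdot 12 \cdot 1 \left(- \frac{4}{4 \cdot 5}\right) = \left(-67\right) 12 \left(- \frac{4}{20}\right) = - 804 \left(\left(-4\right) \frac{1}{20}\right) = \left(-804\right) \left(- \frac{1}{5}\right) = \frac{804}{5}$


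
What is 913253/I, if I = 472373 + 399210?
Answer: 913253/871583 ≈ 1.0478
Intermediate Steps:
I = 871583
913253/I = 913253/871583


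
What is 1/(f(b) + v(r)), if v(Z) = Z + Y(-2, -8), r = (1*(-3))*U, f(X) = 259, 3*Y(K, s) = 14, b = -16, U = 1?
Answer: 3/782 ≈ 0.0038363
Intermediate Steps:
Y(K, s) = 14/3 (Y(K, s) = (1/3)*14 = 14/3)
r = -3 (r = (1*(-3))*1 = -3*1 = -3)
v(Z) = 14/3 + Z (v(Z) = Z + 14/3 = 14/3 + Z)
1/(f(b) + v(r)) = 1/(259 + (14/3 - 3)) = 1/(259 + 5/3) = 1/(782/3) = 3/782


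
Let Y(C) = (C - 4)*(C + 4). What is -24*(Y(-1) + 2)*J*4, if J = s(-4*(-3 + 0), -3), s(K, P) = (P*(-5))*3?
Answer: 56160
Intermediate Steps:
Y(C) = (-4 + C)*(4 + C)
s(K, P) = -15*P (s(K, P) = -5*P*3 = -15*P)
J = 45 (J = -15*(-3) = 45)
-24*(Y(-1) + 2)*J*4 = -24*((-16 + (-1)²) + 2)*45*4 = -24*((-16 + 1) + 2)*45*4 = -24*(-15 + 2)*45*4 = -(-312)*45*4 = -24*(-585)*4 = 14040*4 = 56160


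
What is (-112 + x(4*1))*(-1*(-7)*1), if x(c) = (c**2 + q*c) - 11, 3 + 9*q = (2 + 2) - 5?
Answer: -6853/9 ≈ -761.44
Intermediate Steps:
q = -4/9 (q = -1/3 + ((2 + 2) - 5)/9 = -1/3 + (4 - 5)/9 = -1/3 + (1/9)*(-1) = -1/3 - 1/9 = -4/9 ≈ -0.44444)
x(c) = -11 + c**2 - 4*c/9 (x(c) = (c**2 - 4*c/9) - 11 = -11 + c**2 - 4*c/9)
(-112 + x(4*1))*(-1*(-7)*1) = (-112 + (-11 + (4*1)**2 - 16/9))*(-1*(-7)*1) = (-112 + (-11 + 4**2 - 4/9*4))*(7*1) = (-112 + (-11 + 16 - 16/9))*7 = (-112 + 29/9)*7 = -979/9*7 = -6853/9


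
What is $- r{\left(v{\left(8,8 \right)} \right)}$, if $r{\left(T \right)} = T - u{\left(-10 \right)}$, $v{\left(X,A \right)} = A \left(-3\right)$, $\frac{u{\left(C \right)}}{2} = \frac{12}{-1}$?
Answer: $0$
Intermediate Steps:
$u{\left(C \right)} = -24$ ($u{\left(C \right)} = 2 \frac{12}{-1} = 2 \cdot 12 \left(-1\right) = 2 \left(-12\right) = -24$)
$v{\left(X,A \right)} = - 3 A$
$r{\left(T \right)} = 24 + T$ ($r{\left(T \right)} = T - -24 = T + 24 = 24 + T$)
$- r{\left(v{\left(8,8 \right)} \right)} = - (24 - 24) = \left(-1\right) 0 = 0$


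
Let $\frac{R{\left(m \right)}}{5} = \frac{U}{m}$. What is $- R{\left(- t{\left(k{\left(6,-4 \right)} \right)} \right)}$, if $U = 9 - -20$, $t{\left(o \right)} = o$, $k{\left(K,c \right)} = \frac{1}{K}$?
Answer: $870$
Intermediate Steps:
$U = 29$ ($U = 9 + 20 = 29$)
$R{\left(m \right)} = \frac{145}{m}$ ($R{\left(m \right)} = 5 \frac{29}{m} = \frac{145}{m}$)
$- R{\left(- t{\left(k{\left(6,-4 \right)} \right)} \right)} = - \frac{145}{\left(-1\right) \frac{1}{6}} = - \frac{145}{- \frac{1}{6}} = - 145 \left(-6\right) = \left(-1\right) \left(-870\right) = 870$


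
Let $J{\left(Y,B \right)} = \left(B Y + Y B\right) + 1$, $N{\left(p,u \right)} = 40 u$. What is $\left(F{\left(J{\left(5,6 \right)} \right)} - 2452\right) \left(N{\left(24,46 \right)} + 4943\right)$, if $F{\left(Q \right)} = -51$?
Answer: $-16977849$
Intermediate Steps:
$J{\left(Y,B \right)} = 1 + 2 B Y$ ($J{\left(Y,B \right)} = \left(B Y + B Y\right) + 1 = 2 B Y + 1 = 1 + 2 B Y$)
$\left(F{\left(J{\left(5,6 \right)} \right)} - 2452\right) \left(N{\left(24,46 \right)} + 4943\right) = \left(-51 - 2452\right) \left(40 \cdot 46 + 4943\right) = - 2503 \left(1840 + 4943\right) = \left(-2503\right) 6783 = -16977849$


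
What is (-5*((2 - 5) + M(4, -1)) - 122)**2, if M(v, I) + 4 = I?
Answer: 6724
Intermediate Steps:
M(v, I) = -4 + I
(-5*((2 - 5) + M(4, -1)) - 122)**2 = (-5*((2 - 5) + (-4 - 1)) - 122)**2 = (-5*(-3 - 5) - 122)**2 = (-5*(-8) - 122)**2 = (40 - 122)**2 = (-82)**2 = 6724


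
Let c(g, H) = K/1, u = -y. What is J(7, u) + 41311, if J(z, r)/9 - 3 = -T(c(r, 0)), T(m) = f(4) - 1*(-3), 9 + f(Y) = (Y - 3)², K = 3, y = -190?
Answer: 41383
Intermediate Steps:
f(Y) = -9 + (-3 + Y)² (f(Y) = -9 + (Y - 3)² = -9 + (-3 + Y)²)
u = 190 (u = -1*(-190) = 190)
c(g, H) = 3 (c(g, H) = 3/1 = 3*1 = 3)
T(m) = -5 (T(m) = 4*(-6 + 4) - 1*(-3) = 4*(-2) + 3 = -8 + 3 = -5)
J(z, r) = 72 (J(z, r) = 27 + 9*(-1*(-5)) = 27 + 9*5 = 27 + 45 = 72)
J(7, u) + 41311 = 72 + 41311 = 41383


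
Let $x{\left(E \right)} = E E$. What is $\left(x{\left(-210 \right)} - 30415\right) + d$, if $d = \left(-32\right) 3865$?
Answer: $-109995$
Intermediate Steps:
$d = -123680$
$x{\left(E \right)} = E^{2}$
$\left(x{\left(-210 \right)} - 30415\right) + d = \left(\left(-210\right)^{2} - 30415\right) - 123680 = \left(44100 - 30415\right) - 123680 = 13685 - 123680 = -109995$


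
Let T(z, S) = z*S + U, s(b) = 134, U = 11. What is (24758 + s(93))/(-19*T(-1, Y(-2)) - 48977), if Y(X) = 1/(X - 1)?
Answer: -74676/147577 ≈ -0.50601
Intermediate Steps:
Y(X) = 1/(-1 + X)
T(z, S) = 11 + S*z (T(z, S) = z*S + 11 = S*z + 11 = 11 + S*z)
(24758 + s(93))/(-19*T(-1, Y(-2)) - 48977) = (24758 + 134)/(-19*(11 - 1/(-1 - 2)) - 48977) = 24892/(-19*(11 - 1/(-3)) - 48977) = 24892/(-19*(11 - ⅓*(-1)) - 48977) = 24892/(-19*(11 + ⅓) - 48977) = 24892/(-19*34/3 - 48977) = 24892/(-646/3 - 48977) = 24892/(-147577/3) = 24892*(-3/147577) = -74676/147577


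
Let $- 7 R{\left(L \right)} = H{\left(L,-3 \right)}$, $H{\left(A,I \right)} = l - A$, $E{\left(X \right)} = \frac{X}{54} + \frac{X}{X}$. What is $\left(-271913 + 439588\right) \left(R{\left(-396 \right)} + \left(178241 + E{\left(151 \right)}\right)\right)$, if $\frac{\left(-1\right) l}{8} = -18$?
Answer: $\frac{11292470767775}{378} \approx 2.9874 \cdot 10^{10}$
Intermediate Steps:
$l = 144$ ($l = \left(-8\right) \left(-18\right) = 144$)
$E{\left(X \right)} = 1 + \frac{X}{54}$ ($E{\left(X \right)} = X \frac{1}{54} + 1 = \frac{X}{54} + 1 = 1 + \frac{X}{54}$)
$H{\left(A,I \right)} = 144 - A$
$R{\left(L \right)} = - \frac{144}{7} + \frac{L}{7}$ ($R{\left(L \right)} = - \frac{144 - L}{7} = - \frac{144}{7} + \frac{L}{7}$)
$\left(-271913 + 439588\right) \left(R{\left(-396 \right)} + \left(178241 + E{\left(151 \right)}\right)\right) = \left(-271913 + 439588\right) \left(\left(- \frac{144}{7} + \frac{1}{7} \left(-396\right)\right) + \left(178241 + \left(1 + \frac{1}{54} \cdot 151\right)\right)\right) = 167675 \left(\left(- \frac{144}{7} - \frac{396}{7}\right) + \left(178241 + \left(1 + \frac{151}{54}\right)\right)\right) = 167675 \left(- \frac{540}{7} + \left(178241 + \frac{205}{54}\right)\right) = 167675 \left(- \frac{540}{7} + \frac{9625219}{54}\right) = 167675 \cdot \frac{67347373}{378} = \frac{11292470767775}{378}$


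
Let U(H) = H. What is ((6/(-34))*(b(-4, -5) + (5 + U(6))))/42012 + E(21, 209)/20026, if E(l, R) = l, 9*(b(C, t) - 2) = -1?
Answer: 627527/630999234 ≈ 0.00099450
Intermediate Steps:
b(C, t) = 17/9 (b(C, t) = 2 + (⅑)*(-1) = 2 - ⅑ = 17/9)
((6/(-34))*(b(-4, -5) + (5 + U(6))))/42012 + E(21, 209)/20026 = ((6/(-34))*(17/9 + (5 + 6)))/42012 + 21/20026 = ((6*(-1/34))*(17/9 + 11))*(1/42012) + 21*(1/20026) = -3/17*116/9*(1/42012) + 21/20026 = -116/51*1/42012 + 21/20026 = -29/535653 + 21/20026 = 627527/630999234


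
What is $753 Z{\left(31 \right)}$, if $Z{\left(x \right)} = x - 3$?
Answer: $21084$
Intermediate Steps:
$Z{\left(x \right)} = -3 + x$ ($Z{\left(x \right)} = x - 3 = -3 + x$)
$753 Z{\left(31 \right)} = 753 \left(-3 + 31\right) = 753 \cdot 28 = 21084$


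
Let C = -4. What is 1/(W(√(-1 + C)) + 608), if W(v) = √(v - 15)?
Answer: 1/(608 + √(-15 + I*√5)) ≈ 0.0016439 - 1.05e-5*I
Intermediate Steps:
W(v) = √(-15 + v)
1/(W(√(-1 + C)) + 608) = 1/(√(-15 + √(-1 - 4)) + 608) = 1/(√(-15 + √(-5)) + 608) = 1/(√(-15 + I*√5) + 608) = 1/(608 + √(-15 + I*√5))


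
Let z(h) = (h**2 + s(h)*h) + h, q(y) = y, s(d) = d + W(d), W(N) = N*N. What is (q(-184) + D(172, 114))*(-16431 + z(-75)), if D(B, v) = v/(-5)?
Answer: 441653454/5 ≈ 8.8331e+7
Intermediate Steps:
W(N) = N**2
D(B, v) = -v/5 (D(B, v) = v*(-1/5) = -v/5)
s(d) = d + d**2
z(h) = h + h**2 + h**2*(1 + h) (z(h) = (h**2 + (h*(1 + h))*h) + h = (h**2 + h**2*(1 + h)) + h = h + h**2 + h**2*(1 + h))
(q(-184) + D(172, 114))*(-16431 + z(-75)) = (-184 - 1/5*114)*(-16431 - 75*(1 + (-75)**2 + 2*(-75))) = (-184 - 114/5)*(-16431 - 75*(1 + 5625 - 150)) = -1034*(-16431 - 75*5476)/5 = -1034*(-16431 - 410700)/5 = -1034/5*(-427131) = 441653454/5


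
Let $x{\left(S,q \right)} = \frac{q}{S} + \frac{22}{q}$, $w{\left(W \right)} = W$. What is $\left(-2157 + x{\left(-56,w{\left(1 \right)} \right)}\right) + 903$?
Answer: $- \frac{68993}{56} \approx -1232.0$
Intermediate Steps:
$x{\left(S,q \right)} = \frac{22}{q} + \frac{q}{S}$
$\left(-2157 + x{\left(-56,w{\left(1 \right)} \right)}\right) + 903 = \left(-2157 + \left(\frac{22}{1} + 1 \frac{1}{-56}\right)\right) + 903 = \left(-2157 + \left(22 \cdot 1 + 1 \left(- \frac{1}{56}\right)\right)\right) + 903 = \left(-2157 + \left(22 - \frac{1}{56}\right)\right) + 903 = \left(-2157 + \frac{1231}{56}\right) + 903 = - \frac{119561}{56} + 903 = - \frac{68993}{56}$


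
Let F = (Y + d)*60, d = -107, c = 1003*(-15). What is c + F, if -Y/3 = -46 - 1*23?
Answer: -9045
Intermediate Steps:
Y = 207 (Y = -3*(-46 - 1*23) = -3*(-46 - 23) = -3*(-69) = 207)
c = -15045
F = 6000 (F = (207 - 107)*60 = 100*60 = 6000)
c + F = -15045 + 6000 = -9045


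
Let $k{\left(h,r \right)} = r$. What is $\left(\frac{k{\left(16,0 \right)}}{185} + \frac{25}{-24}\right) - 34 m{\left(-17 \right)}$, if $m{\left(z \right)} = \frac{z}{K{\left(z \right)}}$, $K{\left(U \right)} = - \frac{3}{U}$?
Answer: $\frac{78583}{24} \approx 3274.3$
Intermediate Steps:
$m{\left(z \right)} = - \frac{z^{2}}{3}$ ($m{\left(z \right)} = \frac{z}{\left(-3\right) \frac{1}{z}} = z \left(- \frac{z}{3}\right) = - \frac{z^{2}}{3}$)
$\left(\frac{k{\left(16,0 \right)}}{185} + \frac{25}{-24}\right) - 34 m{\left(-17 \right)} = \left(\frac{0}{185} + \frac{25}{-24}\right) - 34 \left(- \frac{\left(-17\right)^{2}}{3}\right) = \left(0 \cdot \frac{1}{185} + 25 \left(- \frac{1}{24}\right)\right) - 34 \left(\left(- \frac{1}{3}\right) 289\right) = \left(0 - \frac{25}{24}\right) - - \frac{9826}{3} = - \frac{25}{24} + \frac{9826}{3} = \frac{78583}{24}$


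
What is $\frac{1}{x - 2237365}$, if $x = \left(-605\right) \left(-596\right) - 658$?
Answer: $- \frac{1}{1877443} \approx -5.3264 \cdot 10^{-7}$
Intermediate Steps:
$x = 359922$ ($x = 360580 - 658 = 359922$)
$\frac{1}{x - 2237365} = \frac{1}{359922 - 2237365} = \frac{1}{-1877443} = - \frac{1}{1877443}$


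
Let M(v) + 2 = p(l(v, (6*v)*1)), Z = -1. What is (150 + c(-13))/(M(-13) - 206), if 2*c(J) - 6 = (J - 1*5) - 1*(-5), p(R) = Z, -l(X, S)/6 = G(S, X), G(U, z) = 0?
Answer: -293/418 ≈ -0.70096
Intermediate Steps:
l(X, S) = 0 (l(X, S) = -6*0 = 0)
p(R) = -1
M(v) = -3 (M(v) = -2 - 1 = -3)
c(J) = 3 + J/2 (c(J) = 3 + ((J - 1*5) - 1*(-5))/2 = 3 + ((J - 5) + 5)/2 = 3 + ((-5 + J) + 5)/2 = 3 + J/2)
(150 + c(-13))/(M(-13) - 206) = (150 + (3 + (½)*(-13)))/(-3 - 206) = (150 + (3 - 13/2))/(-209) = (150 - 7/2)*(-1/209) = (293/2)*(-1/209) = -293/418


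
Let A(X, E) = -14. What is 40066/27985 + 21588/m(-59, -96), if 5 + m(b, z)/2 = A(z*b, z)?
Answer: -301308836/531715 ≈ -566.67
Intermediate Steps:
m(b, z) = -38 (m(b, z) = -10 + 2*(-14) = -10 - 28 = -38)
40066/27985 + 21588/m(-59, -96) = 40066/27985 + 21588/(-38) = 40066*(1/27985) + 21588*(-1/38) = 40066/27985 - 10794/19 = -301308836/531715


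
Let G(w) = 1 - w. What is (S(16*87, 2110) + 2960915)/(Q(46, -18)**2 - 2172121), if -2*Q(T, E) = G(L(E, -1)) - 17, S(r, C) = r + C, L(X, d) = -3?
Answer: -3952556/2896105 ≈ -1.3648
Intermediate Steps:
S(r, C) = C + r
Q(T, E) = 13/2 (Q(T, E) = -((1 - 1*(-3)) - 17)/2 = -((1 + 3) - 17)/2 = -(4 - 17)/2 = -1/2*(-13) = 13/2)
(S(16*87, 2110) + 2960915)/(Q(46, -18)**2 - 2172121) = ((2110 + 16*87) + 2960915)/((13/2)**2 - 2172121) = ((2110 + 1392) + 2960915)/(169/4 - 2172121) = (3502 + 2960915)/(-8688315/4) = 2964417*(-4/8688315) = -3952556/2896105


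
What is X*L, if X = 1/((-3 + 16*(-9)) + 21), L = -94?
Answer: 47/63 ≈ 0.74603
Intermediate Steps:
X = -1/126 (X = 1/((-3 - 144) + 21) = 1/(-147 + 21) = 1/(-126) = -1/126 ≈ -0.0079365)
X*L = -1/126*(-94) = 47/63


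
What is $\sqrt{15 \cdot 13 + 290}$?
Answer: $\sqrt{485} \approx 22.023$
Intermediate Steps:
$\sqrt{15 \cdot 13 + 290} = \sqrt{195 + 290} = \sqrt{485}$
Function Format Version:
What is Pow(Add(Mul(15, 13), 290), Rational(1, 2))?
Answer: Pow(485, Rational(1, 2)) ≈ 22.023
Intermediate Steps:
Pow(Add(Mul(15, 13), 290), Rational(1, 2)) = Pow(Add(195, 290), Rational(1, 2)) = Pow(485, Rational(1, 2))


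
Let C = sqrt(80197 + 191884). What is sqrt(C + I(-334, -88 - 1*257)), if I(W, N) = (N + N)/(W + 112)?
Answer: sqrt(4255 + 1369*sqrt(272081))/37 ≈ 22.907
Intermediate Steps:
I(W, N) = 2*N/(112 + W) (I(W, N) = (2*N)/(112 + W) = 2*N/(112 + W))
C = sqrt(272081) ≈ 521.61
sqrt(C + I(-334, -88 - 1*257)) = sqrt(sqrt(272081) + 2*(-88 - 1*257)/(112 - 334)) = sqrt(sqrt(272081) + 2*(-88 - 257)/(-222)) = sqrt(sqrt(272081) + 2*(-345)*(-1/222)) = sqrt(sqrt(272081) + 115/37) = sqrt(115/37 + sqrt(272081))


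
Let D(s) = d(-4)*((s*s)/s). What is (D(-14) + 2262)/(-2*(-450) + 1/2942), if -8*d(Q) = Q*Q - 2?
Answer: 395699/155753 ≈ 2.5406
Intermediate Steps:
d(Q) = ¼ - Q²/8 (d(Q) = -(Q*Q - 2)/8 = -(Q² - 2)/8 = -(-2 + Q²)/8 = ¼ - Q²/8)
D(s) = -7*s/4 (D(s) = (¼ - ⅛*(-4)²)*((s*s)/s) = (¼ - ⅛*16)*(s²/s) = (¼ - 2)*s = -7*s/4)
(D(-14) + 2262)/(-2*(-450) + 1/2942) = (-7/4*(-14) + 2262)/(-2*(-450) + 1/2942) = (49/2 + 2262)/(900 + 1/2942) = 4573/(2*(2647801/2942)) = (4573/2)*(2942/2647801) = 395699/155753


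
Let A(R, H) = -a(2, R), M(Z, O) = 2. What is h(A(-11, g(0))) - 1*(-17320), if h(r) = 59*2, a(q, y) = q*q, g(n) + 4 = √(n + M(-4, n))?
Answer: 17438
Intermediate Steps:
g(n) = -4 + √(2 + n) (g(n) = -4 + √(n + 2) = -4 + √(2 + n))
a(q, y) = q²
A(R, H) = -4 (A(R, H) = -1*2² = -1*4 = -4)
h(r) = 118
h(A(-11, g(0))) - 1*(-17320) = 118 - 1*(-17320) = 118 + 17320 = 17438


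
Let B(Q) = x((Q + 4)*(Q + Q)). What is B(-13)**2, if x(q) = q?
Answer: 54756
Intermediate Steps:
B(Q) = 2*Q*(4 + Q) (B(Q) = (Q + 4)*(Q + Q) = (4 + Q)*(2*Q) = 2*Q*(4 + Q))
B(-13)**2 = (2*(-13)*(4 - 13))**2 = (2*(-13)*(-9))**2 = 234**2 = 54756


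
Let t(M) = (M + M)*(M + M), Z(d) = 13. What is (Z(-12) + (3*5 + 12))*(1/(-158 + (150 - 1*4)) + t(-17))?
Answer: 138710/3 ≈ 46237.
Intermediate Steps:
t(M) = 4*M**2 (t(M) = (2*M)*(2*M) = 4*M**2)
(Z(-12) + (3*5 + 12))*(1/(-158 + (150 - 1*4)) + t(-17)) = (13 + (3*5 + 12))*(1/(-158 + (150 - 1*4)) + 4*(-17)**2) = (13 + (15 + 12))*(1/(-158 + (150 - 4)) + 4*289) = (13 + 27)*(1/(-158 + 146) + 1156) = 40*(1/(-12) + 1156) = 40*(-1/12 + 1156) = 40*(13871/12) = 138710/3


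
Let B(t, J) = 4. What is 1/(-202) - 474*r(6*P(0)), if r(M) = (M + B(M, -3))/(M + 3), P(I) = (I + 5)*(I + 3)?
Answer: -3000135/6262 ≈ -479.10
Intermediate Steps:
P(I) = (3 + I)*(5 + I) (P(I) = (5 + I)*(3 + I) = (3 + I)*(5 + I))
r(M) = (4 + M)/(3 + M) (r(M) = (M + 4)/(M + 3) = (4 + M)/(3 + M))
1/(-202) - 474*r(6*P(0)) = 1/(-202) - 474*(4 + 6*(15 + 0**2 + 8*0))/(3 + 6*(15 + 0**2 + 8*0)) = -1/202 - 474*(4 + 6*(15 + 0 + 0))/(3 + 6*(15 + 0 + 0)) = -1/202 - 474*(4 + 6*15)/(3 + 6*15) = -1/202 - 474*(4 + 90)/(3 + 90) = -1/202 - 474*94/93 = -1/202 - 14852/31 = -3000135/6262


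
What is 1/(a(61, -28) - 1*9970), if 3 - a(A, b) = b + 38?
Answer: -1/9977 ≈ -0.00010023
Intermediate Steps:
a(A, b) = -35 - b (a(A, b) = 3 - (b + 38) = 3 - (38 + b) = 3 + (-38 - b) = -35 - b)
1/(a(61, -28) - 1*9970) = 1/((-35 - 1*(-28)) - 1*9970) = 1/((-35 + 28) - 9970) = 1/(-7 - 9970) = 1/(-9977) = -1/9977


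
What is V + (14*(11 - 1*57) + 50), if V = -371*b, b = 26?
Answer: -10240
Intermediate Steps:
V = -9646 (V = -371*26 = -9646)
V + (14*(11 - 1*57) + 50) = -9646 + (14*(11 - 1*57) + 50) = -9646 + (14*(11 - 57) + 50) = -9646 + (14*(-46) + 50) = -9646 + (-644 + 50) = -9646 - 594 = -10240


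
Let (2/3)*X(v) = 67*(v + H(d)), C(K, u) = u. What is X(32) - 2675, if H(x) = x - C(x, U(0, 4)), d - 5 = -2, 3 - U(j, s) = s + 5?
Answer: 2891/2 ≈ 1445.5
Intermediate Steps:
U(j, s) = -2 - s (U(j, s) = 3 - (s + 5) = 3 - (5 + s) = 3 + (-5 - s) = -2 - s)
d = 3 (d = 5 - 2 = 3)
H(x) = 6 + x (H(x) = x - (-2 - 1*4) = x - (-2 - 4) = x - 1*(-6) = x + 6 = 6 + x)
X(v) = 1809/2 + 201*v/2 (X(v) = 3*(67*(v + (6 + 3)))/2 = 3*(67*(v + 9))/2 = 3*(67*(9 + v))/2 = 3*(603 + 67*v)/2 = 1809/2 + 201*v/2)
X(32) - 2675 = (1809/2 + (201/2)*32) - 2675 = (1809/2 + 3216) - 2675 = 8241/2 - 2675 = 2891/2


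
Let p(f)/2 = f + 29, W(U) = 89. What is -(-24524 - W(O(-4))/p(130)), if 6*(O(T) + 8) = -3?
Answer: 7798721/318 ≈ 24524.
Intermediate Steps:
O(T) = -17/2 (O(T) = -8 + (1/6)*(-3) = -8 - 1/2 = -17/2)
p(f) = 58 + 2*f (p(f) = 2*(f + 29) = 2*(29 + f) = 58 + 2*f)
-(-24524 - W(O(-4))/p(130)) = -(-24524 - 89/(58 + 2*130)) = -(-24524 - 89/(58 + 260)) = -(-24524 - 89/318) = -1*(-7798721/318) = 7798721/318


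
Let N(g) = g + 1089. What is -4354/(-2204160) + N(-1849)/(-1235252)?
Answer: 125954443/48619518720 ≈ 0.0025906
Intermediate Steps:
N(g) = 1089 + g
-4354/(-2204160) + N(-1849)/(-1235252) = -4354/(-2204160) + (1089 - 1849)/(-1235252) = -4354*(-1/2204160) - 760*(-1/1235252) = 311/157440 + 190/308813 = 125954443/48619518720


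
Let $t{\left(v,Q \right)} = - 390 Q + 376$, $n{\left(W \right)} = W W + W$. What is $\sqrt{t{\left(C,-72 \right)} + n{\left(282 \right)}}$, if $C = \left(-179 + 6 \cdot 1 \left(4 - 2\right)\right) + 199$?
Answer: $\sqrt{108262} \approx 329.03$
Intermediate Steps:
$C = 32$ ($C = \left(-179 + 6 \cdot 2\right) + 199 = \left(-179 + 12\right) + 199 = -167 + 199 = 32$)
$n{\left(W \right)} = W + W^{2}$ ($n{\left(W \right)} = W^{2} + W = W + W^{2}$)
$t{\left(v,Q \right)} = 376 - 390 Q$
$\sqrt{t{\left(C,-72 \right)} + n{\left(282 \right)}} = \sqrt{\left(376 - -28080\right) + 282 \left(1 + 282\right)} = \sqrt{\left(376 + 28080\right) + 282 \cdot 283} = \sqrt{28456 + 79806} = \sqrt{108262}$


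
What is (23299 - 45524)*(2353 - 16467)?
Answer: 313683650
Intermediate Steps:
(23299 - 45524)*(2353 - 16467) = -22225*(-14114) = 313683650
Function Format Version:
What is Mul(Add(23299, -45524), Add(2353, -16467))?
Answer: 313683650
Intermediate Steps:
Mul(Add(23299, -45524), Add(2353, -16467)) = Mul(-22225, -14114) = 313683650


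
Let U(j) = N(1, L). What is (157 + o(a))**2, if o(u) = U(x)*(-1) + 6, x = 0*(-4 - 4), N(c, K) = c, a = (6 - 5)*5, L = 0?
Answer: 26244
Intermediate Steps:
a = 5 (a = 1*5 = 5)
x = 0 (x = 0*(-8) = 0)
U(j) = 1
o(u) = 5 (o(u) = 1*(-1) + 6 = -1 + 6 = 5)
(157 + o(a))**2 = (157 + 5)**2 = 162**2 = 26244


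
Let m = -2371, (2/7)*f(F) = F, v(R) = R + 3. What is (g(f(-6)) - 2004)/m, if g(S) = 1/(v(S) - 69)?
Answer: 174349/206277 ≈ 0.84522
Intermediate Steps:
v(R) = 3 + R
f(F) = 7*F/2
g(S) = 1/(-66 + S) (g(S) = 1/((3 + S) - 69) = 1/(-66 + S))
(g(f(-6)) - 2004)/m = (1/(-66 + (7/2)*(-6)) - 2004)/(-2371) = (1/(-66 - 21) - 2004)*(-1/2371) = (1/(-87) - 2004)*(-1/2371) = (-1/87 - 2004)*(-1/2371) = -174349/87*(-1/2371) = 174349/206277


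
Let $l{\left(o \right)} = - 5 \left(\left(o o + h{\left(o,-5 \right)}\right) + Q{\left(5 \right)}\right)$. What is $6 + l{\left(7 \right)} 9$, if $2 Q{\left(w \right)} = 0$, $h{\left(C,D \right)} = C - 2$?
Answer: $-2424$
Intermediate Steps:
$h{\left(C,D \right)} = -2 + C$ ($h{\left(C,D \right)} = C - 2 = -2 + C$)
$Q{\left(w \right)} = 0$ ($Q{\left(w \right)} = \frac{1}{2} \cdot 0 = 0$)
$l{\left(o \right)} = 10 - 5 o - 5 o^{2}$ ($l{\left(o \right)} = - 5 \left(\left(o o + \left(-2 + o\right)\right) + 0\right) = - 5 \left(\left(o^{2} + \left(-2 + o\right)\right) + 0\right) = - 5 \left(\left(-2 + o + o^{2}\right) + 0\right) = - 5 \left(-2 + o + o^{2}\right) = 10 - 5 o - 5 o^{2}$)
$6 + l{\left(7 \right)} 9 = 6 + \left(10 - 35 - 5 \cdot 7^{2}\right) 9 = 6 + \left(10 - 35 - 245\right) 9 = 6 - 2430 = -2424$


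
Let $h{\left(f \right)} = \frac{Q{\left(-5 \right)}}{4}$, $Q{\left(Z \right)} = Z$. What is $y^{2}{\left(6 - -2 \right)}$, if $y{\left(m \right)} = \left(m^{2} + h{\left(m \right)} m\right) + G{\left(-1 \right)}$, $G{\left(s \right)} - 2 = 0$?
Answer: $3136$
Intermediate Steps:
$G{\left(s \right)} = 2$ ($G{\left(s \right)} = 2 + 0 = 2$)
$h{\left(f \right)} = - \frac{5}{4}$
$y{\left(m \right)} = 2 + m^{2} - \frac{5 m}{4}$ ($y{\left(m \right)} = \left(m^{2} - \frac{5 m}{4}\right) + 2 = 2 + m^{2} - \frac{5 m}{4}$)
$y^{2}{\left(6 - -2 \right)} = \left(2 + \left(6 - -2\right)^{2} - \frac{5 \left(6 - -2\right)}{4}\right)^{2} = \left(2 + \left(6 + 2\right)^{2} - \frac{5 \left(6 + 2\right)}{4}\right)^{2} = \left(2 + 8^{2} - 10\right)^{2} = \left(2 + 64 - 10\right)^{2} = 56^{2} = 3136$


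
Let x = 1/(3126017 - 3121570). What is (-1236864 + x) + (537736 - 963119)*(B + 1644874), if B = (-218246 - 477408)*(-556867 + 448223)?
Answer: -142973564418204122257/4447 ≈ -3.2151e+16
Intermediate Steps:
B = 75578633176 (B = -695654*(-108644) = 75578633176)
x = 1/4447 ≈ 0.00022487
(-1236864 + x) + (537736 - 963119)*(B + 1644874) = (-1236864 + 1/4447) + (537736 - 963119)*(75578633176 + 1644874) = -5500334207/4447 - 425383*75580278050 = -5500334207/4447 - 32150565417743150 = -142973564418204122257/4447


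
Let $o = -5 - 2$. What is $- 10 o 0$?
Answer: $0$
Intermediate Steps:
$o = -7$
$- 10 o 0 = \left(-10\right) \left(-7\right) 0 = 70 \cdot 0 = 0$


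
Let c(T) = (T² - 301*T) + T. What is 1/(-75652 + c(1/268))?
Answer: -71824/5433709647 ≈ -1.3218e-5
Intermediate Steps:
c(T) = T² - 300*T
1/(-75652 + c(1/268)) = 1/(-75652 + (-300 + 1/268)/268) = 1/(-75652 + (1/268)*(-80399/268)) = 1/(-75652 - 80399/71824) = 1/(-5433709647/71824) = -71824/5433709647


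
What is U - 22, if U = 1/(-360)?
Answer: -7921/360 ≈ -22.003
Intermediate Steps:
U = -1/360 ≈ -0.0027778
U - 22 = -1/360 - 22 = -7921/360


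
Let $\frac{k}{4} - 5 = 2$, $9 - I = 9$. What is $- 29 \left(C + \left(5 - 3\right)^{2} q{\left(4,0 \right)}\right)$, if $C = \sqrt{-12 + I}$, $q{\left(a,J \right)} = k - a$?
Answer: $-2784 - 58 i \sqrt{3} \approx -2784.0 - 100.46 i$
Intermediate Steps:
$I = 0$ ($I = 9 - 9 = 0$)
$k = 28$ ($k = 20 + 4 \cdot 2 = 20 + 8 = 28$)
$q{\left(a,J \right)} = 28 - a$
$C = 2 i \sqrt{3}$ ($C = \sqrt{-12 + 0} = \sqrt{-12} = 2 i \sqrt{3} \approx 3.4641 i$)
$- 29 \left(C + \left(5 - 3\right)^{2} q{\left(4,0 \right)}\right) = - 29 \left(2 i \sqrt{3} + \left(5 - 3\right)^{2} \left(28 - 4\right)\right) = - 29 \left(2 i \sqrt{3} + 2^{2} \left(28 - 4\right)\right) = - 29 \left(2 i \sqrt{3} + 4 \cdot 24\right) = - 29 \left(2 i \sqrt{3} + 96\right) = - 29 \left(96 + 2 i \sqrt{3}\right) = -2784 - 58 i \sqrt{3}$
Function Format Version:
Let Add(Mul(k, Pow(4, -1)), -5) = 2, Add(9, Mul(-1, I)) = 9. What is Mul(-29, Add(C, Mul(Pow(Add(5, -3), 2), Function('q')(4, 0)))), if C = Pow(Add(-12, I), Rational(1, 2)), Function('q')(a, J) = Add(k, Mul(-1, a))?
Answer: Add(-2784, Mul(-58, I, Pow(3, Rational(1, 2)))) ≈ Add(-2784.0, Mul(-100.46, I))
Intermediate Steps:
I = 0 (I = Add(9, Mul(-1, 9)) = Add(9, -9) = 0)
k = 28 (k = Add(20, Mul(4, 2)) = Add(20, 8) = 28)
Function('q')(a, J) = Add(28, Mul(-1, a))
C = Mul(2, I, Pow(3, Rational(1, 2))) (C = Pow(Add(-12, 0), Rational(1, 2)) = Pow(-12, Rational(1, 2)) = Mul(2, I, Pow(3, Rational(1, 2))) ≈ Mul(3.4641, I))
Mul(-29, Add(C, Mul(Pow(Add(5, -3), 2), Function('q')(4, 0)))) = Mul(-29, Add(Mul(2, I, Pow(3, Rational(1, 2))), Mul(Pow(Add(5, -3), 2), Add(28, Mul(-1, 4))))) = Mul(-29, Add(Mul(2, I, Pow(3, Rational(1, 2))), Mul(Pow(2, 2), Add(28, -4)))) = Mul(-29, Add(Mul(2, I, Pow(3, Rational(1, 2))), Mul(4, 24))) = Mul(-29, Add(Mul(2, I, Pow(3, Rational(1, 2))), 96)) = Mul(-29, Add(96, Mul(2, I, Pow(3, Rational(1, 2))))) = Add(-2784, Mul(-58, I, Pow(3, Rational(1, 2))))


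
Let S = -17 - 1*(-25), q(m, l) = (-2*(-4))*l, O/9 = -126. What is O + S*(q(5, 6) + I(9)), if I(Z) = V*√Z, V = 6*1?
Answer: -606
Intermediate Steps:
O = -1134 (O = 9*(-126) = -1134)
V = 6
q(m, l) = 8*l
I(Z) = 6*√Z
S = 8 (S = -17 + 25 = 8)
O + S*(q(5, 6) + I(9)) = -1134 + 8*(8*6 + 6*√9) = -1134 + 8*(48 + 6*3) = -1134 + 8*(48 + 18) = -1134 + 8*66 = -1134 + 528 = -606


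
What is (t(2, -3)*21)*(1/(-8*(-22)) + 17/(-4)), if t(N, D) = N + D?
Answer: 15687/176 ≈ 89.131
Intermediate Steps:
t(N, D) = D + N
(t(2, -3)*21)*(1/(-8*(-22)) + 17/(-4)) = ((-3 + 2)*21)*(1/(-8*(-22)) + 17/(-4)) = (-1*21)*(-⅛*(-1/22) + 17*(-¼)) = -21*(1/176 - 17/4) = -21*(-747/176) = 15687/176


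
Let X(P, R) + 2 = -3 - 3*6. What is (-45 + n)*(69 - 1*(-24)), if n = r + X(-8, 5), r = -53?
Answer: -11253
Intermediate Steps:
X(P, R) = -23 (X(P, R) = -2 + (-3 - 3*6) = -2 + (-3 - 18) = -2 - 21 = -23)
n = -76 (n = -53 - 23 = -76)
(-45 + n)*(69 - 1*(-24)) = (-45 - 76)*(69 - 1*(-24)) = -121*(69 + 24) = -121*93 = -11253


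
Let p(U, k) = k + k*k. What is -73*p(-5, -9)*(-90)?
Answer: 473040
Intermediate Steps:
p(U, k) = k + k²
-73*p(-5, -9)*(-90) = -(-657)*(1 - 9)*(-90) = -(-657)*(-8)*(-90) = -73*72*(-90) = -5256*(-90) = 473040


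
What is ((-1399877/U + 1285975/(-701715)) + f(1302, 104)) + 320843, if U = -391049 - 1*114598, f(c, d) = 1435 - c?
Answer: 7592604236097514/23654672307 ≈ 3.2098e+5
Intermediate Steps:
U = -505647 (U = -391049 - 114598 = -505647)
((-1399877/U + 1285975/(-701715)) + f(1302, 104)) + 320843 = ((-1399877/(-505647) + 1285975/(-701715)) + (1435 - 1*1302)) + 320843 = ((-1399877*(-1/505647) + 1285975*(-1/701715)) + (1435 - 1302)) + 320843 = ((1399877/505647 - 257195/140343) + 133) + 320843 = (22137685882/23654672307 + 133) + 320843 = 3168209102713/23654672307 + 320843 = 7592604236097514/23654672307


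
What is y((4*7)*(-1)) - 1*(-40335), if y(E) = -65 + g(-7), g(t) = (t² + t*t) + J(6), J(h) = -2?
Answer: 40366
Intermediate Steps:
g(t) = -2 + 2*t² (g(t) = (t² + t*t) - 2 = (t² + t²) - 2 = 2*t² - 2 = -2 + 2*t²)
y(E) = 31 (y(E) = -65 + (-2 + 2*(-7)²) = -65 + (-2 + 2*49) = -65 + (-2 + 98) = -65 + 96 = 31)
y((4*7)*(-1)) - 1*(-40335) = 31 - 1*(-40335) = 31 + 40335 = 40366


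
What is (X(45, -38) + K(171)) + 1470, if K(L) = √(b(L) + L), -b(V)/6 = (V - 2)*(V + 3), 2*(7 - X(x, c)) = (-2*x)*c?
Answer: -233 + 3*I*√19585 ≈ -233.0 + 419.84*I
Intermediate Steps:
X(x, c) = 7 + c*x (X(x, c) = 7 - (-2*x)*c/2 = 7 - (-1)*c*x = 7 + c*x)
b(V) = -6*(-2 + V)*(3 + V) (b(V) = -6*(V - 2)*(V + 3) = -6*(-2 + V)*(3 + V))
K(L) = √(36 - 6*L² - 5*L) (K(L) = √((36 - 6*L - 6*L²) + L) = √(36 - 6*L² - 5*L))
(X(45, -38) + K(171)) + 1470 = ((7 - 38*45) + √(36 - 6*171² - 5*171)) + 1470 = ((7 - 1710) + √(36 - 6*29241 - 855)) + 1470 = (-1703 + √(36 - 175446 - 855)) + 1470 = (-1703 + √(-176265)) + 1470 = (-1703 + 3*I*√19585) + 1470 = -233 + 3*I*√19585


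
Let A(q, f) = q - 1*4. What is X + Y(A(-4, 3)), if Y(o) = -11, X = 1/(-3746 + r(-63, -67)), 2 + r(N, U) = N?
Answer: -41922/3811 ≈ -11.000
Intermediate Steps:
A(q, f) = -4 + q (A(q, f) = q - 4 = -4 + q)
r(N, U) = -2 + N
X = -1/3811 (X = 1/(-3746 + (-2 - 63)) = 1/(-3746 - 65) = 1/(-3811) = -1/3811 ≈ -0.00026240)
X + Y(A(-4, 3)) = -1/3811 - 11 = -41922/3811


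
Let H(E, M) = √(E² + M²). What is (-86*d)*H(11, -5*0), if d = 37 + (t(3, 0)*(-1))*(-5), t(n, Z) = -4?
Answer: -16082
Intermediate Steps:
d = 17 (d = 37 - 4*(-1)*(-5) = 37 + 4*(-5) = 37 - 20 = 17)
(-86*d)*H(11, -5*0) = (-86*17)*√(11² + (-5*0)²) = -1462*√(121 + 0²) = -1462*√(121 + 0) = -1462*√121 = -1462*11 = -16082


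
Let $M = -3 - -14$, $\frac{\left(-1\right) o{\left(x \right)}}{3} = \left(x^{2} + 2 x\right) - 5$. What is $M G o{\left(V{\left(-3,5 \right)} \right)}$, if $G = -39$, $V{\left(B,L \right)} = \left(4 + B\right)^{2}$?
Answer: $-2574$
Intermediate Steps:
$o{\left(x \right)} = 15 - 6 x - 3 x^{2}$ ($o{\left(x \right)} = - 3 \left(\left(x^{2} + 2 x\right) - 5\right) = - 3 \left(-5 + x^{2} + 2 x\right) = 15 - 6 x - 3 x^{2}$)
$M = 11$ ($M = -3 + 14 = 11$)
$M G o{\left(V{\left(-3,5 \right)} \right)} = 11 \left(-39\right) \left(15 - 6 \left(4 - 3\right)^{2} - 3 \left(\left(4 - 3\right)^{2}\right)^{2}\right) = - 429 \left(15 - 6 \cdot 1^{2} - 3 \left(1^{2}\right)^{2}\right) = - 429 \left(15 - 6 - 3 \cdot 1^{2}\right) = - 429 \left(15 - 6 - 3\right) = \left(-429\right) 6 = -2574$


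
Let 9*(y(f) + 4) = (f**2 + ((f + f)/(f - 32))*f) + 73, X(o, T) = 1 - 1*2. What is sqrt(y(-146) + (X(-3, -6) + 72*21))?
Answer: 2*sqrt(7637713)/89 ≈ 62.104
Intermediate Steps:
X(o, T) = -1 (X(o, T) = 1 - 2 = -1)
y(f) = 37/9 + f**2/9 + 2*f**2/(9*(-32 + f)) (y(f) = -4 + ((f**2 + ((f + f)/(f - 32))*f) + 73)/9 = -4 + ((f**2 + ((2*f)/(-32 + f))*f) + 73)/9 = -4 + ((f**2 + (2*f/(-32 + f))*f) + 73)/9 = -4 + ((f**2 + 2*f**2/(-32 + f)) + 73)/9 = -4 + (73 + f**2 + 2*f**2/(-32 + f))/9 = -4 + (73/9 + f**2/9 + 2*f**2/(9*(-32 + f))) = 37/9 + f**2/9 + 2*f**2/(9*(-32 + f)))
sqrt(y(-146) + (X(-3, -6) + 72*21)) = sqrt((-1184 + (-146)**3 - 30*(-146)**2 + 37*(-146))/(9*(-32 - 146)) + (-1 + 72*21)) = sqrt((1/9)*(-1184 - 3112136 - 30*21316 - 5402)/(-178) + (-1 + 1512)) = sqrt((1/9)*(-1/178)*(-1184 - 3112136 - 639480 - 5402) + 1511) = sqrt((1/9)*(-1/178)*(-3758202) + 1511) = sqrt(208789/89 + 1511) = sqrt(343268/89) = 2*sqrt(7637713)/89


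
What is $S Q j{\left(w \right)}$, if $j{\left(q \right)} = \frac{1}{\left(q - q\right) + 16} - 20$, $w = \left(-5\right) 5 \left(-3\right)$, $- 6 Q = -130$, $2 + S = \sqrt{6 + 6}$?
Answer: $\frac{20735}{24} - \frac{20735 \sqrt{3}}{24} \approx -632.46$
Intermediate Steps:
$S = -2 + 2 \sqrt{3}$ ($S = -2 + \sqrt{6 + 6} = -2 + \sqrt{12} = -2 + 2 \sqrt{3} \approx 1.4641$)
$Q = \frac{65}{3}$ ($Q = \left(- \frac{1}{6}\right) \left(-130\right) = \frac{65}{3} \approx 21.667$)
$w = 75$ ($w = \left(-25\right) \left(-3\right) = 75$)
$j{\left(q \right)} = - \frac{319}{16}$ ($j{\left(q \right)} = \frac{1}{0 + 16} - 20 = \frac{1}{16} - 20 = - \frac{319}{16}$)
$S Q j{\left(w \right)} = \left(-2 + 2 \sqrt{3}\right) \frac{65}{3} \left(- \frac{319}{16}\right) = \left(- \frac{130}{3} + \frac{130 \sqrt{3}}{3}\right) \left(- \frac{319}{16}\right) = \frac{20735}{24} - \frac{20735 \sqrt{3}}{24}$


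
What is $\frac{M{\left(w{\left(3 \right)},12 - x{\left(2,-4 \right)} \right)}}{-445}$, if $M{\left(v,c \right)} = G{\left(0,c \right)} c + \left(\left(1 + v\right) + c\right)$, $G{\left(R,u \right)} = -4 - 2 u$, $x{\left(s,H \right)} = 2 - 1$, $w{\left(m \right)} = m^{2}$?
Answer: $\frac{53}{89} \approx 0.59551$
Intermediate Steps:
$x{\left(s,H \right)} = 1$ ($x{\left(s,H \right)} = 2 - 1 = 1$)
$M{\left(v,c \right)} = 1 + c + v + c \left(-4 - 2 c\right)$ ($M{\left(v,c \right)} = \left(-4 - 2 c\right) c + \left(\left(1 + v\right) + c\right) = c \left(-4 - 2 c\right) + \left(1 + c + v\right) = 1 + c + v + c \left(-4 - 2 c\right)$)
$\frac{M{\left(w{\left(3 \right)},12 - x{\left(2,-4 \right)} \right)}}{-445} = \frac{1 + \left(12 - 1\right) + 3^{2} - 2 \left(12 - 1\right) \left(2 + \left(12 - 1\right)\right)}{-445} = \left(1 + \left(12 - 1\right) + 9 - 2 \left(12 - 1\right) \left(2 + \left(12 - 1\right)\right)\right) \left(- \frac{1}{445}\right) = \left(1 + 11 + 9 - 22 \left(2 + 11\right)\right) \left(- \frac{1}{445}\right) = \left(1 + 11 + 9 - 22 \cdot 13\right) \left(- \frac{1}{445}\right) = \left(1 + 11 + 9 - 286\right) \left(- \frac{1}{445}\right) = \left(-265\right) \left(- \frac{1}{445}\right) = \frac{53}{89}$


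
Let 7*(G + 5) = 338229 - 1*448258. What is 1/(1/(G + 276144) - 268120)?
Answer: -1822944/488767745273 ≈ -3.7297e-6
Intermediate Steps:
G = -110064/7 (G = -5 + (338229 - 1*448258)/7 = -5 + (338229 - 448258)/7 = -5 + (⅐)*(-110029) = -5 - 110029/7 = -110064/7 ≈ -15723.)
1/(1/(G + 276144) - 268120) = 1/(1/(-110064/7 + 276144) - 268120) = 1/(1/(1822944/7) - 268120) = 1/(7/1822944 - 268120) = 1/(-488767745273/1822944) = -1822944/488767745273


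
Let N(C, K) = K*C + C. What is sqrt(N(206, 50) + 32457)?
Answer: sqrt(42963) ≈ 207.28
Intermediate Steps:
N(C, K) = C + C*K (N(C, K) = C*K + C = C + C*K)
sqrt(N(206, 50) + 32457) = sqrt(206*(1 + 50) + 32457) = sqrt(206*51 + 32457) = sqrt(10506 + 32457) = sqrt(42963)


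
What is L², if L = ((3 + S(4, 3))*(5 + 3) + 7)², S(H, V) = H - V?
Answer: 2313441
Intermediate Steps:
L = 1521 (L = ((3 + (4 - 1*3))*(5 + 3) + 7)² = ((3 + (4 - 3))*8 + 7)² = ((3 + 1)*8 + 7)² = (4*8 + 7)² = (32 + 7)² = 39² = 1521)
L² = 1521² = 2313441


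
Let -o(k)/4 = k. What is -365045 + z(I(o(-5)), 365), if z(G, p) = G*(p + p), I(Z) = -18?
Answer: -378185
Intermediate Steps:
o(k) = -4*k
z(G, p) = 2*G*p (z(G, p) = G*(2*p) = 2*G*p)
-365045 + z(I(o(-5)), 365) = -365045 + 2*(-18)*365 = -365045 - 13140 = -378185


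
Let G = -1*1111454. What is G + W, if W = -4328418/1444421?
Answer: -1605411826552/1444421 ≈ -1.1115e+6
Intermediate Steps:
G = -1111454
W = -4328418/1444421 (W = -4328418*1/1444421 = -4328418/1444421 ≈ -2.9966)
G + W = -1111454 - 4328418/1444421 = -1605411826552/1444421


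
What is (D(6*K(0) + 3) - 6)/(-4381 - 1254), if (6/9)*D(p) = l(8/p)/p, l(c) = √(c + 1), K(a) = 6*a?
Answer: 6/5635 - √33/33810 ≈ 0.00089487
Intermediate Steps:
l(c) = √(1 + c)
D(p) = 3*√(1 + 8/p)/(2*p) (D(p) = 3*(√(1 + 8/p)/p)/2 = 3*√(1 + 8/p)/(2*p))
(D(6*K(0) + 3) - 6)/(-4381 - 1254) = (3*√((8 + (6*(6*0) + 3))/(6*(6*0) + 3))/(2*(6*(6*0) + 3)) - 6)/(-4381 - 1254) = (3*√((8 + (6*0 + 3))/(6*0 + 3))/(2*(6*0 + 3)) - 6)/(-5635) = (3*√((8 + (0 + 3))/(0 + 3))/(2*(0 + 3)) - 6)*(-1/5635) = ((3/2)*√((8 + 3)/3)/3 - 6)*(-1/5635) = ((3/2)*(⅓)*√((⅓)*11) - 6)*(-1/5635) = ((3/2)*(⅓)*√(11/3) - 6)*(-1/5635) = ((3/2)*(⅓)*(√33/3) - 6)*(-1/5635) = (√33/6 - 6)*(-1/5635) = (-6 + √33/6)*(-1/5635) = 6/5635 - √33/33810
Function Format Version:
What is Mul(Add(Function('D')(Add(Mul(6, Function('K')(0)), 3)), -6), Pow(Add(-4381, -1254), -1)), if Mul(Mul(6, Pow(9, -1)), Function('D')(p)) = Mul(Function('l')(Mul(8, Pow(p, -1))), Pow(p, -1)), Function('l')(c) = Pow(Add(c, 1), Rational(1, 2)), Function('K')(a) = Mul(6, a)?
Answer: Add(Rational(6, 5635), Mul(Rational(-1, 33810), Pow(33, Rational(1, 2)))) ≈ 0.00089487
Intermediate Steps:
Function('l')(c) = Pow(Add(1, c), Rational(1, 2))
Function('D')(p) = Mul(Rational(3, 2), Pow(p, -1), Pow(Add(1, Mul(8, Pow(p, -1))), Rational(1, 2))) (Function('D')(p) = Mul(Rational(3, 2), Mul(Pow(Add(1, Mul(8, Pow(p, -1))), Rational(1, 2)), Pow(p, -1))) = Mul(Rational(3, 2), Mul(Pow(p, -1), Pow(Add(1, Mul(8, Pow(p, -1))), Rational(1, 2)))) = Mul(Rational(3, 2), Pow(p, -1), Pow(Add(1, Mul(8, Pow(p, -1))), Rational(1, 2))))
Mul(Add(Function('D')(Add(Mul(6, Function('K')(0)), 3)), -6), Pow(Add(-4381, -1254), -1)) = Mul(Add(Mul(Rational(3, 2), Pow(Add(Mul(6, Mul(6, 0)), 3), -1), Pow(Mul(Pow(Add(Mul(6, Mul(6, 0)), 3), -1), Add(8, Add(Mul(6, Mul(6, 0)), 3))), Rational(1, 2))), -6), Pow(Add(-4381, -1254), -1)) = Mul(Add(Mul(Rational(3, 2), Pow(Add(Mul(6, 0), 3), -1), Pow(Mul(Pow(Add(Mul(6, 0), 3), -1), Add(8, Add(Mul(6, 0), 3))), Rational(1, 2))), -6), Pow(-5635, -1)) = Mul(Add(Mul(Rational(3, 2), Pow(Add(0, 3), -1), Pow(Mul(Pow(Add(0, 3), -1), Add(8, Add(0, 3))), Rational(1, 2))), -6), Rational(-1, 5635)) = Mul(Add(Mul(Rational(3, 2), Pow(3, -1), Pow(Mul(Pow(3, -1), Add(8, 3)), Rational(1, 2))), -6), Rational(-1, 5635)) = Mul(Add(Mul(Rational(3, 2), Rational(1, 3), Pow(Mul(Rational(1, 3), 11), Rational(1, 2))), -6), Rational(-1, 5635)) = Mul(Add(Mul(Rational(3, 2), Rational(1, 3), Pow(Rational(11, 3), Rational(1, 2))), -6), Rational(-1, 5635)) = Mul(Add(Mul(Rational(3, 2), Rational(1, 3), Mul(Rational(1, 3), Pow(33, Rational(1, 2)))), -6), Rational(-1, 5635)) = Mul(Add(Mul(Rational(1, 6), Pow(33, Rational(1, 2))), -6), Rational(-1, 5635)) = Mul(Add(-6, Mul(Rational(1, 6), Pow(33, Rational(1, 2)))), Rational(-1, 5635)) = Add(Rational(6, 5635), Mul(Rational(-1, 33810), Pow(33, Rational(1, 2))))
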